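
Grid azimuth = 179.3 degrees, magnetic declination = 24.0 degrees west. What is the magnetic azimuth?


magnetic azimuth = grid azimuth - declination (east +ve)
mag_az = 179.3 - -24.0 = 203.3 degrees

203.3 degrees


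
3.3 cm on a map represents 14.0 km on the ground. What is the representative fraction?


ground = 14.0 km = 1400000 cm; RF denominator = ground / map = 1400000 / 3.3 ≈ 424242; RF = 1:424242

1:424242


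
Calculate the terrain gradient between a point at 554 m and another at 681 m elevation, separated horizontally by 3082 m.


gradient = (681 - 554) / 3082 = 127 / 3082 = 0.0412

0.0412


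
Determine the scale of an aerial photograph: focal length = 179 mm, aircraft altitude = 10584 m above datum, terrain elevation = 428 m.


scale = f / (H - h) = 179 mm / 10156 m = 179 / 10156000 = 1:56737

1:56737


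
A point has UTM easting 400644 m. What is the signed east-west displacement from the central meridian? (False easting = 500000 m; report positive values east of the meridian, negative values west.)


displacement = 400644 - 500000 = -99356 m

-99356 m


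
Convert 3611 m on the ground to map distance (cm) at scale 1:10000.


map_cm = 3611 * 100 / 10000 = 36.11 cm

36.11 cm


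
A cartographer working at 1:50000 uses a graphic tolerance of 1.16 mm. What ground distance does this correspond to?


ground = 1.16 mm * 50000 / 1000 = 58.0 m

58.0 m


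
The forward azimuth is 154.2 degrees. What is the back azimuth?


back azimuth = (154.2 + 180) mod 360 = 334.2 degrees

334.2 degrees


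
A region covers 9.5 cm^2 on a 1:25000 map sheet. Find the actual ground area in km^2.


ground_area = 9.5 * (25000/100)^2 = 593750.0 m^2 = 0.59375 km^2 ≈ 0.594 km^2

0.594 km^2


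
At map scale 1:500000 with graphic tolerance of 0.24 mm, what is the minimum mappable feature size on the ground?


ground = 0.24 mm * 500000 / 1000 = 120.0 m

120.0 m


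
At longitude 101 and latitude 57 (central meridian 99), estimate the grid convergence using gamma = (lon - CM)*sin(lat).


gamma = (101 - 99) * sin(57) = 2 * 0.838671 = 1.677 degrees

1.677 degrees


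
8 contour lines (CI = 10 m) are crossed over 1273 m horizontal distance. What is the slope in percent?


elevation change = 8 * 10 = 80 m
slope = 80 / 1273 * 100 = 6.3%

6.3%


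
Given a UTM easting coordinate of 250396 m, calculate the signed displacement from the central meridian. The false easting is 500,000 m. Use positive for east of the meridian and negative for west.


displacement = 250396 - 500000 = -249604 m

-249604 m


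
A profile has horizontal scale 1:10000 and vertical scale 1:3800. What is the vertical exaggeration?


VE = horizontal_scale / vertical_scale = 10000 / 3800 ≈ 2.6

2.6x


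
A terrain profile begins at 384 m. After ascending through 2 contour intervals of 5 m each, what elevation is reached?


elevation = 384 + 2 * 5 = 394 m

394 m


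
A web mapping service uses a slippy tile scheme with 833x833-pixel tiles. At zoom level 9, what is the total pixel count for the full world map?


tiles per axis = 2^9 = 512
total tiles = 512^2 = 262144
pixels per axis = 512 * 833 = 426496
total pixels = 426496^2 = 181898838016

181898838016 pixels


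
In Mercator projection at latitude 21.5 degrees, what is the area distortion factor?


area_distortion = 1/cos^2(21.5) = 1.155

1.155


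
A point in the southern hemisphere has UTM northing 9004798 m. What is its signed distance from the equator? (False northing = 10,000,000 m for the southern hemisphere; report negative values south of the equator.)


For southern: actual = 9004798 - 10000000 = -995202 m

-995202 m


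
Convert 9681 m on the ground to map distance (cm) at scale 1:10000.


map_cm = 9681 * 100 / 10000 = 96.81 cm

96.81 cm


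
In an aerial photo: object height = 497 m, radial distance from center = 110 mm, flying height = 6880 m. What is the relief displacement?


d = h * r / H = 497 * 110 / 6880 = 7.95 mm

7.95 mm


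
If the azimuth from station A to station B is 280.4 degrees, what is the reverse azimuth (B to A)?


back azimuth = (280.4 + 180) mod 360 = 100.4 degrees

100.4 degrees


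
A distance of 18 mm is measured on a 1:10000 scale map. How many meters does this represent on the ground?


ground = 18 mm * 10000 / 1000 = 180.0 m

180.0 m


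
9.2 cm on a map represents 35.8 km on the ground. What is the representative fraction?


ground = 35.8 km = 3580000 cm; RF denominator = ground / map = 3580000 / 9.2 ≈ 389130; RF = 1:389130

1:389130


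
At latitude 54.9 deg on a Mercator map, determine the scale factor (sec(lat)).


SF = 1 / cos(54.9) = 1 / 0.575005 = 1.739

1.739


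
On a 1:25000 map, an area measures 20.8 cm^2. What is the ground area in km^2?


ground_area = 20.8 * (25000/100)^2 = 1300000.0 m^2 = 1.3 km^2

1.3 km^2


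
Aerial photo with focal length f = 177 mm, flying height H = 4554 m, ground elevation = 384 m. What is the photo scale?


scale = f / (H - h) = 177 mm / 4170 m = 177 / 4170000 = 1:23559

1:23559


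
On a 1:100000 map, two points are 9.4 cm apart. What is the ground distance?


ground = 9.4 cm * 100000 / 100 = 9400.0 m = 9.4 km

9.4 km


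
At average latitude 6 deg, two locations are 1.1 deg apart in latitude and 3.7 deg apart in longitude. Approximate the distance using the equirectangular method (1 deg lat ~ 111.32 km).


dlat_km = 1.1 * 111.32 = 122.452
dlon_km = 3.7 * 111.32 * cos(6) ≈ 409.628
dist = sqrt(122.452^2 + 409.628^2) ≈ 427.5 km

427.5 km


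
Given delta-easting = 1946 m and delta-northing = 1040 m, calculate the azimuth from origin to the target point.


az = atan2(1946, 1040) = 61.9 deg
adjusted to 0-360: 61.9 degrees

61.9 degrees


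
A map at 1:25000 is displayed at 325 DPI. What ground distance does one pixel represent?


pixel_cm = 2.54 / 325 ≈ 0.007815 cm
ground = pixel_cm * 25000 / 100 = 2.54 * 25000 / (325 * 100) = 63500 / 32500 ≈ 1.95 m

1.95 m


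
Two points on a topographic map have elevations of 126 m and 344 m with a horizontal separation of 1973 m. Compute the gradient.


gradient = (344 - 126) / 1973 = 218 / 1973 = 0.1105

0.1105


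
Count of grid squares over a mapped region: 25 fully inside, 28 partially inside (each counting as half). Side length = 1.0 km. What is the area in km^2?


effective squares = 25 + 28 * 0.5 = 39.0
area = 39.0 * 1.0 = 39.0 km^2

39.0 km^2


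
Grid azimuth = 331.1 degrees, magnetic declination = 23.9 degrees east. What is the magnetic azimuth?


magnetic azimuth = grid azimuth - declination (east +ve)
mag_az = 331.1 - 23.9 = 307.2 degrees

307.2 degrees


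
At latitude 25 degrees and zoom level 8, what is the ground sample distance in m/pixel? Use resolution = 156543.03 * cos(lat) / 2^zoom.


res = 156543.03 * cos(25) / 2^8 = 156543.03 * 0.90630779 / 256 = 554.2 m/pixel

554.2 m/pixel


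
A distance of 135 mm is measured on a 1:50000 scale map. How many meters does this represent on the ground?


ground = 135 mm * 50000 / 1000 = 6750.0 m

6750.0 m


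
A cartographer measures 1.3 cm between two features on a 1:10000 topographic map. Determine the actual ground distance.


ground = 1.3 cm * 10000 / 100 = 130.0 m

130.0 m


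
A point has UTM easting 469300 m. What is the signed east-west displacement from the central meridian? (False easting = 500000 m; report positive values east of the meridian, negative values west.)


displacement = 469300 - 500000 = -30700 m

-30700 m


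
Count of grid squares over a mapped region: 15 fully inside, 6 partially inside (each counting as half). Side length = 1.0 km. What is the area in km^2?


effective squares = 15 + 6 * 0.5 = 18.0
area = 18.0 * 1.0 = 18.0 km^2

18.0 km^2


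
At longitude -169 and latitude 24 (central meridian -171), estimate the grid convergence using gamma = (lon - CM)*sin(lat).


gamma = (-169 - -171) * sin(24) = 2 * 0.406737 = 0.813 degrees

0.813 degrees


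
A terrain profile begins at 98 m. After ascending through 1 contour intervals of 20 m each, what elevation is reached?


elevation = 98 + 1 * 20 = 118 m

118 m


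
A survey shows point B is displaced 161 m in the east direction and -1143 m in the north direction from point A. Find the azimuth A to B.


az = atan2(161, -1143) = 172.0 deg
adjusted to 0-360: 172.0 degrees

172.0 degrees


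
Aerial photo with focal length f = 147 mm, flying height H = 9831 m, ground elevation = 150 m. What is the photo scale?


scale = f / (H - h) = 147 mm / 9681 m = 147 / 9681000 = 1:65857

1:65857


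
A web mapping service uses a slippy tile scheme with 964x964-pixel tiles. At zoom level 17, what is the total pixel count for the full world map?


tiles per axis = 2^17 = 131072
total tiles = 131072^2 = 17179869184
pixels per axis = 131072 * 964 = 126353408
total pixels = 126353408^2 = 15965183713214464

15965183713214464 pixels


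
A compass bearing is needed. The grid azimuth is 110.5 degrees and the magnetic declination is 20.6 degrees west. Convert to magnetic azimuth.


magnetic azimuth = grid azimuth - declination (east +ve)
mag_az = 110.5 - -20.6 = 131.1 degrees

131.1 degrees


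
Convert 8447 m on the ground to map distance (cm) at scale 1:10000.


map_cm = 8447 * 100 / 10000 = 84.47 cm

84.47 cm


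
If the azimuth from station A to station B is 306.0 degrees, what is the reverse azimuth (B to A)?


back azimuth = (306.0 + 180) mod 360 = 126.0 degrees

126.0 degrees


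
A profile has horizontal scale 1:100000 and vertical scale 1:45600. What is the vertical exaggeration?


VE = horizontal_scale / vertical_scale = 100000 / 45600 ≈ 2.2

2.2x


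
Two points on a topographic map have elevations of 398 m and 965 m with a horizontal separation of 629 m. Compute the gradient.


gradient = (965 - 398) / 629 = 567 / 629 = 0.9014

0.9014


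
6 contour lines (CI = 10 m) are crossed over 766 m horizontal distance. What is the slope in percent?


elevation change = 6 * 10 = 60 m
slope = 60 / 766 * 100 = 7.8%

7.8%


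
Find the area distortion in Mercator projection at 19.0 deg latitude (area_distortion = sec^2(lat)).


area_distortion = 1/cos^2(19.0) = 1.119

1.119


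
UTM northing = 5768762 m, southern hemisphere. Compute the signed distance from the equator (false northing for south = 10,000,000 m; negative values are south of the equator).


For southern: actual = 5768762 - 10000000 = -4231238 m

-4231238 m


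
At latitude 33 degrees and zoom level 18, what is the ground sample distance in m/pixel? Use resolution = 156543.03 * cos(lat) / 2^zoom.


res = 156543.03 * cos(33) / 2^18 = 156543.03 * 0.83867057 / 262144 = 0.5 m/pixel

0.5 m/pixel


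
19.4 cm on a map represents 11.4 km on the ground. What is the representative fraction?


ground = 11.4 km = 1140000 cm; RF denominator = ground / map = 1140000 / 19.4 ≈ 58763; RF = 1:58763

1:58763


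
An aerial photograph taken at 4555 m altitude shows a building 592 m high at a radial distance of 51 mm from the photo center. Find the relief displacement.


d = h * r / H = 592 * 51 / 4555 = 6.63 mm

6.63 mm


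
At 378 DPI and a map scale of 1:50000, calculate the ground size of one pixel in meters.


pixel_cm = 2.54 / 378 ≈ 0.00672 cm
ground = pixel_cm * 50000 / 100 = 2.54 * 50000 / (378 * 100) = 127000 / 37800 ≈ 3.36 m

3.36 m


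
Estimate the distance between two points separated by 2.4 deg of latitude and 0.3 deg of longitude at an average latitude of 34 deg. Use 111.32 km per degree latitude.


dlat_km = 2.4 * 111.32 = 267.168
dlon_km = 0.3 * 111.32 * cos(34) ≈ 27.687
dist = sqrt(267.168^2 + 27.687^2) ≈ 268.6 km

268.6 km


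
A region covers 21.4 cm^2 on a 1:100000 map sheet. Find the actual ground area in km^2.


ground_area = 21.4 * (100000/100)^2 = 21400000.0 m^2 = 21.4 km^2

21.4 km^2


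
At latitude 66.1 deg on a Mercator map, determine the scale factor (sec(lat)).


SF = 1 / cos(66.1) = 1 / 0.405142 = 2.468

2.468


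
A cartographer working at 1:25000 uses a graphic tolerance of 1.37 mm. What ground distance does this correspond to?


ground = 1.37 mm * 25000 / 1000 = 34.25 m

34.25 m


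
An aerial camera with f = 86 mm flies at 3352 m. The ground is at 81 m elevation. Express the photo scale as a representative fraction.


scale = f / (H - h) = 86 mm / 3271 m = 86 / 3271000 = 1:38035

1:38035


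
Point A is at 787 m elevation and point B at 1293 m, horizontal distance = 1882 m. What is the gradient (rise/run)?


gradient = (1293 - 787) / 1882 = 506 / 1882 = 0.2689

0.2689


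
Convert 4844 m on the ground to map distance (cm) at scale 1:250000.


map_cm = 4844 * 100 / 250000 = 1.9376 cm ≈ 1.94 cm

1.94 cm


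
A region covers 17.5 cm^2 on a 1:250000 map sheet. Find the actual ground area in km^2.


ground_area = 17.5 * (250000/100)^2 = 109375000.0 m^2 = 109.375 km^2

109.375 km^2


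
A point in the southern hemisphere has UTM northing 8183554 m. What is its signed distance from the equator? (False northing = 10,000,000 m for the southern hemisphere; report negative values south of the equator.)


For southern: actual = 8183554 - 10000000 = -1816446 m

-1816446 m


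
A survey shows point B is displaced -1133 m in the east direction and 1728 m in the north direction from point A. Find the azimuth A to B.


az = atan2(-1133, 1728) = -33.3 deg
adjusted to 0-360: 326.7 degrees

326.7 degrees


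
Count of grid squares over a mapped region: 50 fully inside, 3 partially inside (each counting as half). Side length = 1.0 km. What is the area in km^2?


effective squares = 50 + 3 * 0.5 = 51.5
area = 51.5 * 1.0 = 51.5 km^2

51.5 km^2


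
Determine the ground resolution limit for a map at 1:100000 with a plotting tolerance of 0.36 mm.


ground = 0.36 mm * 100000 / 1000 = 36.0 m

36.0 m


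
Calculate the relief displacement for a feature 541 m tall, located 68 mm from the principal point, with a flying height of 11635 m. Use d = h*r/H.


d = h * r / H = 541 * 68 / 11635 = 3.16 mm

3.16 mm


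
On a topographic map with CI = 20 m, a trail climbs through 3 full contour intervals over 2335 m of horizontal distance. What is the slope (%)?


elevation change = 3 * 20 = 60 m
slope = 60 / 2335 * 100 = 2.6%

2.6%


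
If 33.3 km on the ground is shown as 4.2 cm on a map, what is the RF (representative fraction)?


ground = 33.3 km = 3330000 cm; RF denominator = ground / map = 3330000 / 4.2 ≈ 792857; RF = 1:792857

1:792857


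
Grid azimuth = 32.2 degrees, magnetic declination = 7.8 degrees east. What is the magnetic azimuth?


magnetic azimuth = grid azimuth - declination (east +ve)
mag_az = 32.2 - 7.8 = 24.4 degrees

24.4 degrees


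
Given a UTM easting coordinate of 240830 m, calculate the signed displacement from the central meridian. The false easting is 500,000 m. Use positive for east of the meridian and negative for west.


displacement = 240830 - 500000 = -259170 m

-259170 m


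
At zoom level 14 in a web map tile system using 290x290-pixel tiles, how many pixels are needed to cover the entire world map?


tiles per axis = 2^14 = 16384
total tiles = 16384^2 = 268435456
pixels per axis = 16384 * 290 = 4751360
total pixels = 4751360^2 = 22575421849600

22575421849600 pixels


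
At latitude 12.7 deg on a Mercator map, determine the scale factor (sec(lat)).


SF = 1 / cos(12.7) = 1 / 0.975535 = 1.025

1.025


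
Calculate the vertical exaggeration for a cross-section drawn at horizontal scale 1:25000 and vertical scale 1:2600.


VE = horizontal_scale / vertical_scale = 25000 / 2600 ≈ 9.6

9.6x


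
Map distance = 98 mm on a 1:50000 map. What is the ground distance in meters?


ground = 98 mm * 50000 / 1000 = 4900.0 m

4900.0 m


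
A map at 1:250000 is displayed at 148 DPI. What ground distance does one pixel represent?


pixel_cm = 2.54 / 148 ≈ 0.017162 cm
ground = pixel_cm * 250000 / 100 = 2.54 * 250000 / (148 * 100) = 635000 / 14800 ≈ 42.91 m

42.91 m


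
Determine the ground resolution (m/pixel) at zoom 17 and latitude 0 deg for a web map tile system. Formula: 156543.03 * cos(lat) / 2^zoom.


res = 156543.03 * cos(0) / 2^17 = 156543.03 * 1.0 / 131072 = 1.19 m/pixel

1.19 m/pixel


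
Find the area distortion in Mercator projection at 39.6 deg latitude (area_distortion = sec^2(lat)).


area_distortion = 1/cos^2(39.6) = 1.684

1.684


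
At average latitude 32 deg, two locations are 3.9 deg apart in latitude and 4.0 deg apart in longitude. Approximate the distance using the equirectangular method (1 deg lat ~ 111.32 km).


dlat_km = 3.9 * 111.32 = 434.148
dlon_km = 4.0 * 111.32 * cos(32) ≈ 377.619
dist = sqrt(434.148^2 + 377.619^2) ≈ 575.4 km

575.4 km


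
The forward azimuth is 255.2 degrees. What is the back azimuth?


back azimuth = (255.2 + 180) mod 360 = 75.2 degrees

75.2 degrees


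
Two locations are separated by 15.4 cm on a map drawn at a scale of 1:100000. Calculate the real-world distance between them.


ground = 15.4 cm * 100000 / 100 = 15400.0 m = 15.4 km

15.4 km


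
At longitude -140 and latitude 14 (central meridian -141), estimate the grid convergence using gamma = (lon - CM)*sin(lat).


gamma = (-140 - -141) * sin(14) = 1 * 0.241922 = 0.242 degrees

0.242 degrees


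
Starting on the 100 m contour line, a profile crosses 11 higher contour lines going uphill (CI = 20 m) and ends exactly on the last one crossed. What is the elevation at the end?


elevation = 100 + 11 * 20 = 320 m

320 m


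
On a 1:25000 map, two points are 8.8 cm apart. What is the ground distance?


ground = 8.8 cm * 25000 / 100 = 2200.0 m = 2.2 km

2.2 km


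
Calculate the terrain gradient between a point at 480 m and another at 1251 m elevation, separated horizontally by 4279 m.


gradient = (1251 - 480) / 4279 = 771 / 4279 = 0.1802

0.1802


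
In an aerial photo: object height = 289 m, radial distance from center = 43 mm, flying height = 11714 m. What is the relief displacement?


d = h * r / H = 289 * 43 / 11714 = 1.06 mm

1.06 mm


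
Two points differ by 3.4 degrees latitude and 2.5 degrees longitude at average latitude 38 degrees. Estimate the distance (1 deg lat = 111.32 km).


dlat_km = 3.4 * 111.32 = 378.488
dlon_km = 2.5 * 111.32 * cos(38) ≈ 219.303
dist = sqrt(378.488^2 + 219.303^2) ≈ 437.4 km

437.4 km


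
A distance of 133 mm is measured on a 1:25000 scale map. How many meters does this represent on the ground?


ground = 133 mm * 25000 / 1000 = 3325.0 m

3325.0 m


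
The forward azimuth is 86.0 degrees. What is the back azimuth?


back azimuth = (86.0 + 180) mod 360 = 266.0 degrees

266.0 degrees


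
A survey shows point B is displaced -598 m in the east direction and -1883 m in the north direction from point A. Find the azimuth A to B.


az = atan2(-598, -1883) = -162.4 deg
adjusted to 0-360: 197.6 degrees

197.6 degrees


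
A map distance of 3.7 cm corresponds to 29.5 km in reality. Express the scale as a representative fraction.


ground = 29.5 km = 2950000 cm; RF denominator = ground / map = 2950000 / 3.7 ≈ 797297; RF = 1:797297

1:797297


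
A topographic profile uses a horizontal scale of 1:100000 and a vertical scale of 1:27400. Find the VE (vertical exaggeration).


VE = horizontal_scale / vertical_scale = 100000 / 27400 ≈ 3.6

3.6x


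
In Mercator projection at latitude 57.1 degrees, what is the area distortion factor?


area_distortion = 1/cos^2(57.1) = 3.389

3.389


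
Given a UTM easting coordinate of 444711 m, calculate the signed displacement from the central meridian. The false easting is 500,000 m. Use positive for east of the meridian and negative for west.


displacement = 444711 - 500000 = -55289 m

-55289 m


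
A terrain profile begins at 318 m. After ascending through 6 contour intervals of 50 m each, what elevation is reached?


elevation = 318 + 6 * 50 = 618 m

618 m


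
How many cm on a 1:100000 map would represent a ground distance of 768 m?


map_cm = 768 * 100 / 100000 = 0.768 cm ≈ 0.77 cm

0.77 cm


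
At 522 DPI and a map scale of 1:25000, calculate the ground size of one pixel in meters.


pixel_cm = 2.54 / 522 ≈ 0.004866 cm
ground = pixel_cm * 25000 / 100 = 2.54 * 25000 / (522 * 100) = 63500 / 52200 ≈ 1.22 m

1.22 m


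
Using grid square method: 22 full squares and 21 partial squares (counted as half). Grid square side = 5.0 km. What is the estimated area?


effective squares = 22 + 21 * 0.5 = 32.5
area = 32.5 * 25.0 = 812.5 km^2

812.5 km^2


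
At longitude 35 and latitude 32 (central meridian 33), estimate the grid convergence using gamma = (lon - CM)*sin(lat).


gamma = (35 - 33) * sin(32) = 2 * 0.529919 = 1.06 degrees

1.06 degrees


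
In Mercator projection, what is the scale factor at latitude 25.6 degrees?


SF = 1 / cos(25.6) = 1 / 0.901833 = 1.109

1.109


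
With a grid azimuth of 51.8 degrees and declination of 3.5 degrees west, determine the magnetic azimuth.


magnetic azimuth = grid azimuth - declination (east +ve)
mag_az = 51.8 - -3.5 = 55.3 degrees

55.3 degrees


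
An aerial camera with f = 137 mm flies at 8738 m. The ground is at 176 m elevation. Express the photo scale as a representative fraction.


scale = f / (H - h) = 137 mm / 8562 m = 137 / 8562000 = 1:62496

1:62496


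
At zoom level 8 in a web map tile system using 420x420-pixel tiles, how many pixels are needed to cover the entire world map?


tiles per axis = 2^8 = 256
total tiles = 256^2 = 65536
pixels per axis = 256 * 420 = 107520
total pixels = 107520^2 = 11560550400

11560550400 pixels


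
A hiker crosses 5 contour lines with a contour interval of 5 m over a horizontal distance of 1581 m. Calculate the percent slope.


elevation change = 5 * 5 = 25 m
slope = 25 / 1581 * 100 = 1.6%

1.6%


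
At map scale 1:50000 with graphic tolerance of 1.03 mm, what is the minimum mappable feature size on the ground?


ground = 1.03 mm * 50000 / 1000 = 51.5 m

51.5 m


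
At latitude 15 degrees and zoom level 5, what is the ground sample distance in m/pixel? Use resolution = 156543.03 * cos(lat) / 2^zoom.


res = 156543.03 * cos(15) / 2^5 = 156543.03 * 0.96592583 / 32 = 4725.28 m/pixel

4725.28 m/pixel


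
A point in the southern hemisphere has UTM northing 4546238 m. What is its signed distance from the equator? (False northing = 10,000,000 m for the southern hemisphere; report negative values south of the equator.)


For southern: actual = 4546238 - 10000000 = -5453762 m

-5453762 m


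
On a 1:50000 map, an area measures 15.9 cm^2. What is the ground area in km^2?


ground_area = 15.9 * (50000/100)^2 = 3975000.0 m^2 = 3.975 km^2

3.975 km^2


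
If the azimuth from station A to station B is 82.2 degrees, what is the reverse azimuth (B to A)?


back azimuth = (82.2 + 180) mod 360 = 262.2 degrees

262.2 degrees


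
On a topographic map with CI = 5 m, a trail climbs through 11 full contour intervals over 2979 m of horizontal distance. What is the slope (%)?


elevation change = 11 * 5 = 55 m
slope = 55 / 2979 * 100 = 1.8%

1.8%


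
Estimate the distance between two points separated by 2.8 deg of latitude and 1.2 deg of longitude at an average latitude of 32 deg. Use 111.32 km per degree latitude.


dlat_km = 2.8 * 111.32 = 311.696
dlon_km = 1.2 * 111.32 * cos(32) ≈ 113.286
dist = sqrt(311.696^2 + 113.286^2) ≈ 331.6 km

331.6 km


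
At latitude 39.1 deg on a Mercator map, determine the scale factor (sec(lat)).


SF = 1 / cos(39.1) = 1 / 0.776046 = 1.289

1.289


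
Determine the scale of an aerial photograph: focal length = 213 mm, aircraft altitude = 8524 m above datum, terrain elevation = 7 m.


scale = f / (H - h) = 213 mm / 8517 m = 213 / 8517000 = 1:39986

1:39986


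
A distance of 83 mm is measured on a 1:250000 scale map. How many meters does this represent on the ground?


ground = 83 mm * 250000 / 1000 = 20750.0 m

20750.0 m


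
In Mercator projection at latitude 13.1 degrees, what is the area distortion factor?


area_distortion = 1/cos^2(13.1) = 1.054

1.054


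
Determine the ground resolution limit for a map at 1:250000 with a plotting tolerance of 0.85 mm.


ground = 0.85 mm * 250000 / 1000 = 212.5 m

212.5 m


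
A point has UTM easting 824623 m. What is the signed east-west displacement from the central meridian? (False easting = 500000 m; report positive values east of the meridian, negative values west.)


displacement = 824623 - 500000 = 324623 m

324623 m


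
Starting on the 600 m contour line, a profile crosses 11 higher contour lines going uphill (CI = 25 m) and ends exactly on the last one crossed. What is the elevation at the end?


elevation = 600 + 11 * 25 = 875 m

875 m


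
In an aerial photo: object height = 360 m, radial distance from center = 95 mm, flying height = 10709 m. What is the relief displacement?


d = h * r / H = 360 * 95 / 10709 = 3.19 mm

3.19 mm


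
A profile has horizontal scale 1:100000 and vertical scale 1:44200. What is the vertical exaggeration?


VE = horizontal_scale / vertical_scale = 100000 / 44200 ≈ 2.3

2.3x


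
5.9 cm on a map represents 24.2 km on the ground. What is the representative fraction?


ground = 24.2 km = 2420000 cm; RF denominator = ground / map = 2420000 / 5.9 ≈ 410169; RF = 1:410169

1:410169


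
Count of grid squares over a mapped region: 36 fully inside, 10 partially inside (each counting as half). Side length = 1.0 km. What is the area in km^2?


effective squares = 36 + 10 * 0.5 = 41.0
area = 41.0 * 1.0 = 41.0 km^2

41.0 km^2


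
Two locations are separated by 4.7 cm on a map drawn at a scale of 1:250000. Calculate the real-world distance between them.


ground = 4.7 cm * 250000 / 100 = 11750.0 m = 11.75 km

11.75 km


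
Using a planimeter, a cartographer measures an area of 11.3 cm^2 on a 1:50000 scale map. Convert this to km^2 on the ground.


ground_area = 11.3 * (50000/100)^2 = 2825000.0 m^2 = 2.825 km^2

2.825 km^2


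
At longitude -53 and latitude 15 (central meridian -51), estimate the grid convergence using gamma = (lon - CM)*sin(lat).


gamma = (-53 - -51) * sin(15) = -2 * 0.258819 = -0.518 degrees

-0.518 degrees


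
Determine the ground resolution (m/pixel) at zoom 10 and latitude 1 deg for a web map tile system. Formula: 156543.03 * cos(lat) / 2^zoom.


res = 156543.03 * cos(1) / 2^10 = 156543.03 * 0.9998477 / 1024 = 152.85 m/pixel

152.85 m/pixel


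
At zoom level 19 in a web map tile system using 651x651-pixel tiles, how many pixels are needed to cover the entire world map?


tiles per axis = 2^19 = 524288
total tiles = 524288^2 = 274877906944
pixels per axis = 524288 * 651 = 341311488
total pixels = 341311488^2 = 116493531840774144

116493531840774144 pixels


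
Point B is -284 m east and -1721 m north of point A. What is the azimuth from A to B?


az = atan2(-284, -1721) = -170.6 deg
adjusted to 0-360: 189.4 degrees

189.4 degrees


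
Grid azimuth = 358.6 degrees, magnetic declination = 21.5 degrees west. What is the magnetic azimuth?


magnetic azimuth = grid azimuth - declination (east +ve)
mag_az = 358.6 - -21.5 = 20.1 degrees

20.1 degrees


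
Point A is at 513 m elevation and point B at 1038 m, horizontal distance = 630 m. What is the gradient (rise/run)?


gradient = (1038 - 513) / 630 = 525 / 630 = 0.8333

0.8333


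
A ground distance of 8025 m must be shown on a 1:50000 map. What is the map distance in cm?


map_cm = 8025 * 100 / 50000 = 16.05 cm

16.05 cm


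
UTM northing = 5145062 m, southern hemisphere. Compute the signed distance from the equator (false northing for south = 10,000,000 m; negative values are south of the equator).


For southern: actual = 5145062 - 10000000 = -4854938 m

-4854938 m


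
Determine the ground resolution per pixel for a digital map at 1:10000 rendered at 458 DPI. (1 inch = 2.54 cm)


pixel_cm = 2.54 / 458 ≈ 0.005546 cm
ground = pixel_cm * 10000 / 100 = 2.54 * 10000 / (458 * 100) = 25400 / 45800 ≈ 0.55 m

0.55 m


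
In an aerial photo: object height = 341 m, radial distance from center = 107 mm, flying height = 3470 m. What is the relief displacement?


d = h * r / H = 341 * 107 / 3470 = 10.51 mm

10.51 mm


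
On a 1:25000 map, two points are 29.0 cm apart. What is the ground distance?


ground = 29.0 cm * 25000 / 100 = 7250.0 m = 7.25 km

7.25 km


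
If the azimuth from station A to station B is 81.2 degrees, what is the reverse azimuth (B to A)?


back azimuth = (81.2 + 180) mod 360 = 261.2 degrees

261.2 degrees


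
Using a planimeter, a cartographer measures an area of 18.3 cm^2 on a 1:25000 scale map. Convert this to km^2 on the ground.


ground_area = 18.3 * (25000/100)^2 = 1143750.0 m^2 = 1.14375 km^2 ≈ 1.144 km^2

1.144 km^2


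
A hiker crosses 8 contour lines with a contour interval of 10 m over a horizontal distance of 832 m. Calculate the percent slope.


elevation change = 8 * 10 = 80 m
slope = 80 / 832 * 100 = 9.6%

9.6%


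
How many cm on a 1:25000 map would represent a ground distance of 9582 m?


map_cm = 9582 * 100 / 25000 = 38.328 cm ≈ 38.33 cm

38.33 cm


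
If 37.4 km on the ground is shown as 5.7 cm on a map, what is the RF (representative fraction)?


ground = 37.4 km = 3740000 cm; RF denominator = ground / map = 3740000 / 5.7 ≈ 656140; RF = 1:656140

1:656140


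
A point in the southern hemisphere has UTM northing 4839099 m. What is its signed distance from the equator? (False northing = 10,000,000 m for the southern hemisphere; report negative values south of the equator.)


For southern: actual = 4839099 - 10000000 = -5160901 m

-5160901 m


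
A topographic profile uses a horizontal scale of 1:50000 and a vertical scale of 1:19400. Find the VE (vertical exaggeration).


VE = horizontal_scale / vertical_scale = 50000 / 19400 ≈ 2.6

2.6x


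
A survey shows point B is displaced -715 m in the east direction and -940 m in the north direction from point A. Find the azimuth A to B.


az = atan2(-715, -940) = -142.7 deg
adjusted to 0-360: 217.3 degrees

217.3 degrees


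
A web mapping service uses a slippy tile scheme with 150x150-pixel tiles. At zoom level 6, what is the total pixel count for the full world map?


tiles per axis = 2^6 = 64
total tiles = 64^2 = 4096
pixels per axis = 64 * 150 = 9600
total pixels = 9600^2 = 92160000

92160000 pixels


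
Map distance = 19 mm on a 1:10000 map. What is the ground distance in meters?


ground = 19 mm * 10000 / 1000 = 190.0 m

190.0 m


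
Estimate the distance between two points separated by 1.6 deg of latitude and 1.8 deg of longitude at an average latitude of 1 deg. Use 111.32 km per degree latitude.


dlat_km = 1.6 * 111.32 = 178.112
dlon_km = 1.8 * 111.32 * cos(1) ≈ 200.345
dist = sqrt(178.112^2 + 200.345^2) ≈ 268.1 km

268.1 km


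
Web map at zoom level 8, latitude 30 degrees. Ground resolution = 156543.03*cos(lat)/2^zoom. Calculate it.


res = 156543.03 * cos(30) / 2^8 = 156543.03 * 0.8660254 / 256 = 529.57 m/pixel

529.57 m/pixel


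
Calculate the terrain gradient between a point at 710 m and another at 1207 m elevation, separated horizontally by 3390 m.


gradient = (1207 - 710) / 3390 = 497 / 3390 = 0.1466

0.1466


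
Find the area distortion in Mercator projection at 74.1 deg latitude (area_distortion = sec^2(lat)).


area_distortion = 1/cos^2(74.1) = 13.324

13.324


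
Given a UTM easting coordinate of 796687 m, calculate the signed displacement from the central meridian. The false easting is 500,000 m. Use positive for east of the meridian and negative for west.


displacement = 796687 - 500000 = 296687 m

296687 m


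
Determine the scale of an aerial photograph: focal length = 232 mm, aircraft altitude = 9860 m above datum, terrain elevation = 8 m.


scale = f / (H - h) = 232 mm / 9852 m = 232 / 9852000 = 1:42466

1:42466


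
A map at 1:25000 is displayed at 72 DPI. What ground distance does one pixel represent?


pixel_cm = 2.54 / 72 ≈ 0.035278 cm
ground = pixel_cm * 25000 / 100 = 2.54 * 25000 / (72 * 100) = 63500 / 7200 ≈ 8.82 m

8.82 m


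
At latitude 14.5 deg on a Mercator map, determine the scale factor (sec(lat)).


SF = 1 / cos(14.5) = 1 / 0.968148 = 1.033

1.033


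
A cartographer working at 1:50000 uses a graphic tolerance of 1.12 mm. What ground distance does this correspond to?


ground = 1.12 mm * 50000 / 1000 = 56.0 m

56.0 m


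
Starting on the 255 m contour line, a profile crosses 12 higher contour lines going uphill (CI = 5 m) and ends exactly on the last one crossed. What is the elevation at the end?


elevation = 255 + 12 * 5 = 315 m

315 m


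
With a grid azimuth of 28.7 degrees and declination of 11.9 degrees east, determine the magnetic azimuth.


magnetic azimuth = grid azimuth - declination (east +ve)
mag_az = 28.7 - 11.9 = 16.8 degrees

16.8 degrees


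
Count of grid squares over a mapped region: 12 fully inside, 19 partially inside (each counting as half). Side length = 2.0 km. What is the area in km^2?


effective squares = 12 + 19 * 0.5 = 21.5
area = 21.5 * 4.0 = 86.0 km^2

86.0 km^2


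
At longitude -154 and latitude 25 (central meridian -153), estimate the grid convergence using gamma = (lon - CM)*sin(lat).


gamma = (-154 - -153) * sin(25) = -1 * 0.422618 = -0.423 degrees

-0.423 degrees


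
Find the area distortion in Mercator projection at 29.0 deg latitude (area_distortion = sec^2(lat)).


area_distortion = 1/cos^2(29.0) = 1.307

1.307


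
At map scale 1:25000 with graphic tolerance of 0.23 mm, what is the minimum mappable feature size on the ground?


ground = 0.23 mm * 25000 / 1000 = 5.75 m

5.75 m


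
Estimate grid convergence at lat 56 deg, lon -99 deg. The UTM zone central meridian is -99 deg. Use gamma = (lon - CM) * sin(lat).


gamma = (-99 - -99) * sin(56) = 0 * 0.829038 = 0.0 degrees

0.0 degrees


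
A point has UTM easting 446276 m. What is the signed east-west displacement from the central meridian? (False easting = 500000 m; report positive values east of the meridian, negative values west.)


displacement = 446276 - 500000 = -53724 m

-53724 m


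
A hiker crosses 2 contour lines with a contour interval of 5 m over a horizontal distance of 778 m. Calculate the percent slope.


elevation change = 2 * 5 = 10 m
slope = 10 / 778 * 100 = 1.3%

1.3%


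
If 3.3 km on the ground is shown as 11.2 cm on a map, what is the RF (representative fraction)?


ground = 3.3 km = 330000 cm; RF denominator = ground / map = 330000 / 11.2 ≈ 29464; RF = 1:29464

1:29464


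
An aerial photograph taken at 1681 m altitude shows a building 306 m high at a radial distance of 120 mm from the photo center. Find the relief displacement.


d = h * r / H = 306 * 120 / 1681 = 21.84 mm

21.84 mm


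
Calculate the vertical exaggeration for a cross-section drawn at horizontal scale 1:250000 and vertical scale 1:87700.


VE = horizontal_scale / vertical_scale = 250000 / 87700 ≈ 2.9

2.9x


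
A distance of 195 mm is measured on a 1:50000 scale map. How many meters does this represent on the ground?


ground = 195 mm * 50000 / 1000 = 9750.0 m

9750.0 m


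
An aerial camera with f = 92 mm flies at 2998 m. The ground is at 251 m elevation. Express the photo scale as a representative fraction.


scale = f / (H - h) = 92 mm / 2747 m = 92 / 2747000 = 1:29859

1:29859


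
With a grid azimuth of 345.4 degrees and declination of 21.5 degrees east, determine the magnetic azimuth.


magnetic azimuth = grid azimuth - declination (east +ve)
mag_az = 345.4 - 21.5 = 323.9 degrees

323.9 degrees


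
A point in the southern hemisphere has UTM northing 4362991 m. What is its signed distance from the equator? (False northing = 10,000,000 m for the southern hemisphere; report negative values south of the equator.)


For southern: actual = 4362991 - 10000000 = -5637009 m

-5637009 m


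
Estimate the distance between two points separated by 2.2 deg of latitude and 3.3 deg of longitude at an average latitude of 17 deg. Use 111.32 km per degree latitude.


dlat_km = 2.2 * 111.32 = 244.904
dlon_km = 3.3 * 111.32 * cos(17) ≈ 351.304
dist = sqrt(244.904^2 + 351.304^2) ≈ 428.2 km

428.2 km


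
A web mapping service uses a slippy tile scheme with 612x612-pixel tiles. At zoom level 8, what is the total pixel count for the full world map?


tiles per axis = 2^8 = 256
total tiles = 256^2 = 65536
pixels per axis = 256 * 612 = 156672
total pixels = 156672^2 = 24546115584

24546115584 pixels


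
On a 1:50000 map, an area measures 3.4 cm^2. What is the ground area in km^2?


ground_area = 3.4 * (50000/100)^2 = 850000.0 m^2 = 0.85 km^2

0.85 km^2


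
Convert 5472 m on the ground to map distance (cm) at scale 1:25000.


map_cm = 5472 * 100 / 25000 = 21.888 cm ≈ 21.89 cm

21.89 cm


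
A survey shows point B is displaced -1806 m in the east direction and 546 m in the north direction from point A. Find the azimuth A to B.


az = atan2(-1806, 546) = -73.2 deg
adjusted to 0-360: 286.8 degrees

286.8 degrees


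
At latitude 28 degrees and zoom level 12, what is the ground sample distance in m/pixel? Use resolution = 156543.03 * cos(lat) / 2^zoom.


res = 156543.03 * cos(28) / 2^12 = 156543.03 * 0.88294759 / 4096 = 33.74 m/pixel

33.74 m/pixel


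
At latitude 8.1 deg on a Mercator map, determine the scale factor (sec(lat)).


SF = 1 / cos(8.1) = 1 / 0.990024 = 1.01

1.01


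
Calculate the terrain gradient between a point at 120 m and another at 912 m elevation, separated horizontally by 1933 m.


gradient = (912 - 120) / 1933 = 792 / 1933 = 0.4097

0.4097


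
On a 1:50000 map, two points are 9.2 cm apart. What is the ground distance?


ground = 9.2 cm * 50000 / 100 = 4600.0 m = 4.6 km

4.6 km


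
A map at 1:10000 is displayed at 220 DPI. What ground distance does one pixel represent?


pixel_cm = 2.54 / 220 ≈ 0.011545 cm
ground = pixel_cm * 10000 / 100 = 2.54 * 10000 / (220 * 100) = 25400 / 22000 ≈ 1.15 m

1.15 m


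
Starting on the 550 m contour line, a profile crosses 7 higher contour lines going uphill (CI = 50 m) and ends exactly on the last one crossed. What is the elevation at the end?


elevation = 550 + 7 * 50 = 900 m

900 m


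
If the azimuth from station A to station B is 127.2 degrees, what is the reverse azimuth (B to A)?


back azimuth = (127.2 + 180) mod 360 = 307.2 degrees

307.2 degrees


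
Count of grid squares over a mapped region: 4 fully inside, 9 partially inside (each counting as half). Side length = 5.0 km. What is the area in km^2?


effective squares = 4 + 9 * 0.5 = 8.5
area = 8.5 * 25.0 = 212.5 km^2

212.5 km^2


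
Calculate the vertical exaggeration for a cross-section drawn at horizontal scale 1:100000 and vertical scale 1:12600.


VE = horizontal_scale / vertical_scale = 100000 / 12600 ≈ 7.9

7.9x


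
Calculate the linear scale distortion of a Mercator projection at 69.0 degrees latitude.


SF = 1 / cos(69.0) = 1 / 0.358368 = 2.79

2.79


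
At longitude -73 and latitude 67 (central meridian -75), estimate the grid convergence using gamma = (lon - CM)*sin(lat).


gamma = (-73 - -75) * sin(67) = 2 * 0.920505 = 1.841 degrees

1.841 degrees


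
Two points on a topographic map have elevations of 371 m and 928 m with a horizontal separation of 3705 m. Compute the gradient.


gradient = (928 - 371) / 3705 = 557 / 3705 = 0.1503

0.1503
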